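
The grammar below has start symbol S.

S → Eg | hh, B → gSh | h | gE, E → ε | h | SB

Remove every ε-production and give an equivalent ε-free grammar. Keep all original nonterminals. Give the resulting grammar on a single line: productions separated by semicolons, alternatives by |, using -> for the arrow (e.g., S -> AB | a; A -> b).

S -> g | Eg | hh; B -> g | h | gE | gSh; E -> h | SB

Nullable set: {E}.
S -> Eg: E nullable, giving Eg | g.
B -> gE: E nullable, giving g | gE.
Drop E -> ε.
Unchanged (no nullable symbols): S -> hh; B -> gSh; B -> h; E -> SB; E -> h.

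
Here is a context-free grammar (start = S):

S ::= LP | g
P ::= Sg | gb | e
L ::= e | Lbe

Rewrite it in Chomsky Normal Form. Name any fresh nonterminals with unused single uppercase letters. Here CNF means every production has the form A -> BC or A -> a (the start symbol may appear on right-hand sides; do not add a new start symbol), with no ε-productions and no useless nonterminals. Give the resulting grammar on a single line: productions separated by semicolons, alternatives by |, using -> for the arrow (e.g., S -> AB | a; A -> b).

S -> g | LP; A -> b; B -> e; C -> g; D -> AB; L -> e | LD; P -> e | CA | SC

No ε-productions.
No unit productions to eliminate.
TERM: introduce A -> b, B -> e, C -> g and substitute in every rule of length ≥2.
BIN: L -> LAB becomes L -> LD, D -> AB.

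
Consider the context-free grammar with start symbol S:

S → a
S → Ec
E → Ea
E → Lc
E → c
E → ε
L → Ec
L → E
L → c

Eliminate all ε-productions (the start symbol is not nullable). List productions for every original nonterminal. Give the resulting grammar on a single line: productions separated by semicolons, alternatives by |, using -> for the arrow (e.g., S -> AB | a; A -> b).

S -> a | c | Ec; E -> a | c | Ea | Lc; L -> E | c | Ec

Nullable set: {E, L}.
S -> Ec: E nullable, giving Ec | c.
Drop E -> ε.
E -> Ea: E nullable, giving Ea | a.
E -> Lc: L nullable, giving Lc | c.
L -> E: E nullable, giving E.
L -> Ec: E nullable, giving Ec | c.
Unchanged (no nullable symbols): S -> a; E -> c; L -> c.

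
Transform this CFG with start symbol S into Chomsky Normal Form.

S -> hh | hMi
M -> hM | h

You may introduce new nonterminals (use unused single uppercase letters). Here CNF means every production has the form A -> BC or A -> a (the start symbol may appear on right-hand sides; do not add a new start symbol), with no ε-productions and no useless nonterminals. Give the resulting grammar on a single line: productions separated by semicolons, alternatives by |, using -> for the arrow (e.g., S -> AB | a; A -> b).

No ε-productions.
No unit productions to eliminate.
TERM: introduce A -> h, B -> i and substitute in every rule of length ≥2.
BIN: S -> AMB becomes S -> AC, C -> MB.

S -> AA | AC; A -> h; B -> i; C -> MB; M -> h | AM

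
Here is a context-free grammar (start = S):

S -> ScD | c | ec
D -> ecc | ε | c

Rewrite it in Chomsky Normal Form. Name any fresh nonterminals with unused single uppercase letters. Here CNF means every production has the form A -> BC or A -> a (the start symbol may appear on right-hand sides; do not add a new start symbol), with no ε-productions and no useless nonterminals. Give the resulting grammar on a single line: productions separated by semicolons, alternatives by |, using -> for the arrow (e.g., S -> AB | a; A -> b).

S -> c | AB | SB | SE; A -> e; B -> c; C -> BB; D -> c | AC; E -> BD

Nullable: {D}; after ε-elimination: S -> c | Sc | ec | ScD; D -> c | ecc.
No unit productions to eliminate.
TERM: introduce B -> c, A -> e and substitute in every rule of length ≥2.
BIN: D -> ABB becomes D -> AC, C -> BB; S -> SBD becomes S -> SE, E -> BD.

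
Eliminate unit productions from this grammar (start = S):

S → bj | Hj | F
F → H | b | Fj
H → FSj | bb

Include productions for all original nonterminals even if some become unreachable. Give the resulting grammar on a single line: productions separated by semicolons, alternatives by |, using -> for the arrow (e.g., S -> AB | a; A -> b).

Unit productions: F->H, S->F.
Unit pairs (A ⇒* B via units): (F,H), (S,F), (S,H).
S: inherits non-unit rules of {F, H, S} → FSj | Fj | Hj | b | bb | bj.
F: inherits non-unit rules of {F, H} → FSj | Fj | b | bb.
H: inherits non-unit rules of {H} → FSj | bb.

S -> b | Fj | Hj | bb | bj | FSj; F -> b | Fj | bb | FSj; H -> bb | FSj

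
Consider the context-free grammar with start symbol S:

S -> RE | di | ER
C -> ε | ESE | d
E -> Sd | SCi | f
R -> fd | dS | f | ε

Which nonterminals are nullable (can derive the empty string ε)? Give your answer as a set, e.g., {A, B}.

{C, R}

Directly nullable (have an ε-rule): {C, R}.
Not nullable: E, S — each has a terminal in every rule's right-hand side or depends on a non-nullable symbol.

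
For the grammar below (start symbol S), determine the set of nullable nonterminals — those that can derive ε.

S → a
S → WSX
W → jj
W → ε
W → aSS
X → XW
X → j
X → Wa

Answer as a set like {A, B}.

Directly nullable (have an ε-rule): {W}.
Not nullable: S, X — each has a terminal in every rule's right-hand side or depends on a non-nullable symbol.

{W}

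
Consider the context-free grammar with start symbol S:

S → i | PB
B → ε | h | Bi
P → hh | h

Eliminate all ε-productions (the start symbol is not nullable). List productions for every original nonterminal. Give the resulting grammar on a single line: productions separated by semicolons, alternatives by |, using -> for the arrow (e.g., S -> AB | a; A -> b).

Nullable set: {B}.
S -> PB: B nullable, giving P | PB.
Drop B -> ε.
B -> Bi: B nullable, giving Bi | i.
Unchanged (no nullable symbols): S -> i; B -> h; P -> h; P -> hh.

S -> P | i | PB; B -> h | i | Bi; P -> h | hh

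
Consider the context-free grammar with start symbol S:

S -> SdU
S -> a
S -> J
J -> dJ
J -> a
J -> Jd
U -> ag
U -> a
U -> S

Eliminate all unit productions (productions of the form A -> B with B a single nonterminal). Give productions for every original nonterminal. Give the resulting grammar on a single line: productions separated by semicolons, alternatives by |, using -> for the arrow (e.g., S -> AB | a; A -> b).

Unit productions: S->J, U->S.
Unit pairs (A ⇒* B via units): (S,J), (U,J), (U,S).
S: inherits non-unit rules of {J, S} → Jd | SdU | a | dJ.
J: inherits non-unit rules of {J} → Jd | a | dJ.
U: inherits non-unit rules of {J, S, U} → Jd | SdU | a | ag | dJ.

S -> a | Jd | dJ | SdU; J -> a | Jd | dJ; U -> a | Jd | ag | dJ | SdU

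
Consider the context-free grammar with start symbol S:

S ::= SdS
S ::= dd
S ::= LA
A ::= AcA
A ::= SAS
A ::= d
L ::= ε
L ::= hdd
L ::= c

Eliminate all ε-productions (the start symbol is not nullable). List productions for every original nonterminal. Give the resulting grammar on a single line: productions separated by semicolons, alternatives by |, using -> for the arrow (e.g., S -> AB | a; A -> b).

Nullable set: {L}.
S -> LA: L nullable, giving A | LA.
Drop L -> ε.
Unchanged (no nullable symbols): S -> SdS; S -> dd; A -> AcA; A -> SAS; A -> d; L -> c; L -> hdd.

S -> A | LA | dd | SdS; A -> d | AcA | SAS; L -> c | hdd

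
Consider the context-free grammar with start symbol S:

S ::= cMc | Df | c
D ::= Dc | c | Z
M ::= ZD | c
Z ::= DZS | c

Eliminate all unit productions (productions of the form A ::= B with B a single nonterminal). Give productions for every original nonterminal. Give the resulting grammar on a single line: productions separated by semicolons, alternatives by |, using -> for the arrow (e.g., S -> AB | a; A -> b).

Unit productions: D->Z.
Unit pairs (A ⇒* B via units): (D,Z).
S: inherits non-unit rules of {S} → Df | c | cMc.
D: inherits non-unit rules of {D, Z} → DZS | Dc | c.
M: inherits non-unit rules of {M} → ZD | c.
Z: inherits non-unit rules of {Z} → DZS | c.

S -> c | Df | cMc; D -> c | Dc | DZS; M -> c | ZD; Z -> c | DZS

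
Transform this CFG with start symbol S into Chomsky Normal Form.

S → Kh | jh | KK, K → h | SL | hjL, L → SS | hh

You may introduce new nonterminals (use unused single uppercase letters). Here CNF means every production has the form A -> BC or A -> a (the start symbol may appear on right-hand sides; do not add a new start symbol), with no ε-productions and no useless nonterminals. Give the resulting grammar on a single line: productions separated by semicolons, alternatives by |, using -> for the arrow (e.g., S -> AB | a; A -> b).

S -> BA | KA | KK; A -> h; B -> j; C -> BL; K -> h | AC | SL; L -> AA | SS

No ε-productions.
No unit productions to eliminate.
TERM: introduce A -> h, B -> j and substitute in every rule of length ≥2.
BIN: K -> ABL becomes K -> AC, C -> BL.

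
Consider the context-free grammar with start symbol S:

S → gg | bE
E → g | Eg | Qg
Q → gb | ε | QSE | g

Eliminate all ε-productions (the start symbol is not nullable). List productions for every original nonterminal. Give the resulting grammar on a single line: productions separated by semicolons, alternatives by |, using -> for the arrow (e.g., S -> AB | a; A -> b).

S -> bE | gg; E -> g | Eg | Qg; Q -> g | SE | gb | QSE

Nullable set: {Q}.
E -> Qg: Q nullable, giving Qg | g.
Drop Q -> ε.
Q -> QSE: Q nullable, giving QSE | SE.
Unchanged (no nullable symbols): S -> bE; S -> gg; E -> Eg; E -> g; Q -> g; Q -> gb.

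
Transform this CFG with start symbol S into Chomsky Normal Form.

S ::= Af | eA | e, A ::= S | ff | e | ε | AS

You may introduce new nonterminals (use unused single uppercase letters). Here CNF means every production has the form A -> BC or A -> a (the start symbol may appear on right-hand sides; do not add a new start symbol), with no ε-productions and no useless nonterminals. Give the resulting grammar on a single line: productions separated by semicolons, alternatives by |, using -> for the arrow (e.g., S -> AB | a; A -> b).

S -> e | f | AB | CA; A -> e | f | AB | AS | BB | CA; B -> f; C -> e

Nullable: {A}; after ε-elimination: S -> e | f | Af | eA; A -> S | e | AS | ff.
After unit-elimination: S -> e | f | Af | eA; A -> e | f | AS | Af | eA | ff.
TERM: introduce C -> e, B -> f and substitute in every rule of length ≥2.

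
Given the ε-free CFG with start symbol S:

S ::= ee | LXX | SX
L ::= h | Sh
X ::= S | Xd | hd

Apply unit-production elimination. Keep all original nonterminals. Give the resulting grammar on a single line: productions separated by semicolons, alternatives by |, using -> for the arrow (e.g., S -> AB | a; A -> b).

S -> SX | ee | LXX; L -> h | Sh; X -> SX | Xd | ee | hd | LXX

Unit productions: X->S.
Unit pairs (A ⇒* B via units): (X,S).
S: inherits non-unit rules of {S} → LXX | SX | ee.
L: inherits non-unit rules of {L} → Sh | h.
X: inherits non-unit rules of {S, X} → LXX | SX | Xd | ee | hd.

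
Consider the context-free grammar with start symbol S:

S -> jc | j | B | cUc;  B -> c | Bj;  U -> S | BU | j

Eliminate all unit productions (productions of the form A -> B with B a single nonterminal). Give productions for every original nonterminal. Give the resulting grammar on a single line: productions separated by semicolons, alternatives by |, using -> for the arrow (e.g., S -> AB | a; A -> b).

Unit productions: S->B, U->S.
Unit pairs (A ⇒* B via units): (S,B), (U,B), (U,S).
S: inherits non-unit rules of {B, S} → Bj | c | cUc | j | jc.
B: inherits non-unit rules of {B} → Bj | c.
U: inherits non-unit rules of {B, S, U} → BU | Bj | c | cUc | j | jc.

S -> c | j | Bj | jc | cUc; B -> c | Bj; U -> c | j | BU | Bj | jc | cUc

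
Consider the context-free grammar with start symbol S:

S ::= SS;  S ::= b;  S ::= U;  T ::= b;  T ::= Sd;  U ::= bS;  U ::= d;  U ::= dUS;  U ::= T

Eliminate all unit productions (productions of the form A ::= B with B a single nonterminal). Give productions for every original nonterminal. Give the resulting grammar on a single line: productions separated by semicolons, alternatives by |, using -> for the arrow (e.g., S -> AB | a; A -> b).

Unit productions: S->U, U->T.
Unit pairs (A ⇒* B via units): (S,T), (S,U), (U,T).
S: inherits non-unit rules of {S, T, U} → SS | Sd | b | bS | d | dUS.
T: inherits non-unit rules of {T} → Sd | b.
U: inherits non-unit rules of {T, U} → Sd | b | bS | d | dUS.

S -> b | d | SS | Sd | bS | dUS; T -> b | Sd; U -> b | d | Sd | bS | dUS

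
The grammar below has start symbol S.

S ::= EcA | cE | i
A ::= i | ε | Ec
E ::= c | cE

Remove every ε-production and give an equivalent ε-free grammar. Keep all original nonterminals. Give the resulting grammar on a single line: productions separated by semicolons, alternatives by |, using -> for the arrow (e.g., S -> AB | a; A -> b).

S -> i | Ec | cE | EcA; A -> i | Ec; E -> c | cE

Nullable set: {A}.
S -> EcA: A nullable, giving Ec | EcA.
Drop A -> ε.
Unchanged (no nullable symbols): S -> cE; S -> i; A -> Ec; A -> i; E -> c; E -> cE.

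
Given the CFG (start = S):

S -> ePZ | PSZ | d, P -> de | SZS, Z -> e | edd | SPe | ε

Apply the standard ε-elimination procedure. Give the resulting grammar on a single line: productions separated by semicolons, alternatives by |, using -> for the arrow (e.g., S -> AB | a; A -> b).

Nullable set: {Z}.
S -> PSZ: Z nullable, giving PS | PSZ.
S -> ePZ: Z nullable, giving eP | ePZ.
P -> SZS: Z nullable, giving SS | SZS.
Drop Z -> ε.
Unchanged (no nullable symbols): S -> d; P -> de; Z -> SPe; Z -> e; Z -> edd.

S -> d | PS | eP | PSZ | ePZ; P -> SS | de | SZS; Z -> e | SPe | edd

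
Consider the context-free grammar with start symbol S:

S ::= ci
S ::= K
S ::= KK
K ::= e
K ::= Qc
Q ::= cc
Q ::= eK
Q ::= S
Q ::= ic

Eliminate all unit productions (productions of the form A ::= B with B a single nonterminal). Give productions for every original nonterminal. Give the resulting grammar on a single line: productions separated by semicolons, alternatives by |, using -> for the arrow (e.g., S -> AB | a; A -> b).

S -> e | KK | Qc | ci; K -> e | Qc; Q -> e | KK | Qc | cc | ci | eK | ic

Unit productions: Q->S, S->K.
Unit pairs (A ⇒* B via units): (Q,K), (Q,S), (S,K).
S: inherits non-unit rules of {K, S} → KK | Qc | ci | e.
K: inherits non-unit rules of {K} → Qc | e.
Q: inherits non-unit rules of {K, Q, S} → KK | Qc | cc | ci | e | eK | ic.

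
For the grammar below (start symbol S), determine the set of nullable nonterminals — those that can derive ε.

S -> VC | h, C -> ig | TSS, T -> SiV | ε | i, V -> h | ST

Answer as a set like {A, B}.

{T}

Directly nullable (have an ε-rule): {T}.
Not nullable: C, S, V — each has a terminal in every rule's right-hand side or depends on a non-nullable symbol.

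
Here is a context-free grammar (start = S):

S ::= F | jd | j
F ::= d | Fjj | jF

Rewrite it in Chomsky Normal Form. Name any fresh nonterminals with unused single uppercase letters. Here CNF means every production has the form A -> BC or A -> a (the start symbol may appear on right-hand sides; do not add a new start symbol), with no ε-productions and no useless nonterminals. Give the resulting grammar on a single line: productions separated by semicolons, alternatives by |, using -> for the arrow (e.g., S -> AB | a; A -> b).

S -> d | j | AB | AF | FD; A -> j; B -> d; C -> AA; D -> AA; F -> d | AF | FC

No ε-productions.
After unit-elimination: S -> d | j | jF | jd | Fjj; F -> d | jF | Fjj.
TERM: introduce B -> d, A -> j and substitute in every rule of length ≥2.
BIN: F -> FAA becomes F -> FC, C -> AA; S -> FAA becomes S -> FD, D -> AA.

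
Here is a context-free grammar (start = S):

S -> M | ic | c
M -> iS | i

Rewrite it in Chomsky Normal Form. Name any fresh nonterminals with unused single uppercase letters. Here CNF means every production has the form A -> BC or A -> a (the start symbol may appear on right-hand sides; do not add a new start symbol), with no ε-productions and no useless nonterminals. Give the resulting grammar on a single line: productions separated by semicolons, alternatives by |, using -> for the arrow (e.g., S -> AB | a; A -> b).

S -> c | i | AB | AS; A -> i; B -> c

No ε-productions.
After unit-elimination: S -> c | i | iS | ic; M -> i | iS.
TERM: introduce B -> c, A -> i and substitute in every rule of length ≥2.
Drop unreachable/unproductive: M.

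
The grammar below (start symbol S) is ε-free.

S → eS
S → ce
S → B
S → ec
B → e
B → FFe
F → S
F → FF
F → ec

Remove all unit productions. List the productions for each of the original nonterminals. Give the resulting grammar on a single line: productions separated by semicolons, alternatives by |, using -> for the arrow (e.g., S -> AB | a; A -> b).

S -> e | ce | eS | ec | FFe; B -> e | FFe; F -> e | FF | ce | eS | ec | FFe

Unit productions: F->S, S->B.
Unit pairs (A ⇒* B via units): (F,B), (F,S), (S,B).
S: inherits non-unit rules of {B, S} → FFe | ce | e | eS | ec.
B: inherits non-unit rules of {B} → FFe | e.
F: inherits non-unit rules of {B, F, S} → FF | FFe | ce | e | eS | ec.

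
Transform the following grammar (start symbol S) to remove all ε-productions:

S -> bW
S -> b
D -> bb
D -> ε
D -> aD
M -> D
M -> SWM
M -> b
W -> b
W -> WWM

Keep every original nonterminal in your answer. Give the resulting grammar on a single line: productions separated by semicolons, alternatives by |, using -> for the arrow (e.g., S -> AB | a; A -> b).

Nullable set: {D, M}.
Drop D -> ε.
D -> aD: D nullable, giving a | aD.
M -> D: D nullable, giving D.
M -> SWM: M nullable, giving SW | SWM.
W -> WWM: M nullable, giving WW | WWM.
Unchanged (no nullable symbols): S -> b; S -> bW; D -> bb; M -> b; W -> b.

S -> b | bW; D -> a | aD | bb; M -> D | b | SW | SWM; W -> b | WW | WWM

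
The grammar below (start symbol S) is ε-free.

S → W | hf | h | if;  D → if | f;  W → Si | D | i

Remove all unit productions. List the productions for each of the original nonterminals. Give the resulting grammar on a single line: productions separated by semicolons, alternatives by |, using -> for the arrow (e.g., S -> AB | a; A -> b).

Unit productions: S->W, W->D.
Unit pairs (A ⇒* B via units): (S,D), (S,W), (W,D).
S: inherits non-unit rules of {D, S, W} → Si | f | h | hf | i | if.
D: inherits non-unit rules of {D} → f | if.
W: inherits non-unit rules of {D, W} → Si | f | i | if.

S -> f | h | i | Si | hf | if; D -> f | if; W -> f | i | Si | if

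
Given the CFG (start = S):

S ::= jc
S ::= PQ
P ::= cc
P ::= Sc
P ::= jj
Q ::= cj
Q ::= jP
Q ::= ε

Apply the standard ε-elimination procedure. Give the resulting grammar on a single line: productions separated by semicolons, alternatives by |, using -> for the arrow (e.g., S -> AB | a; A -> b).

S -> P | PQ | jc; P -> Sc | cc | jj; Q -> cj | jP

Nullable set: {Q}.
S -> PQ: Q nullable, giving P | PQ.
Drop Q -> ε.
Unchanged (no nullable symbols): S -> jc; P -> Sc; P -> cc; P -> jj; Q -> cj; Q -> jP.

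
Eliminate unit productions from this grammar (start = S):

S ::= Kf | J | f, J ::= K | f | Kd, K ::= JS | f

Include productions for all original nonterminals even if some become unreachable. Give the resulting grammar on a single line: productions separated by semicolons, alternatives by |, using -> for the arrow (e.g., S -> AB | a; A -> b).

S -> f | JS | Kd | Kf; J -> f | JS | Kd; K -> f | JS

Unit productions: J->K, S->J.
Unit pairs (A ⇒* B via units): (J,K), (S,J), (S,K).
S: inherits non-unit rules of {J, K, S} → JS | Kd | Kf | f.
J: inherits non-unit rules of {J, K} → JS | Kd | f.
K: inherits non-unit rules of {K} → JS | f.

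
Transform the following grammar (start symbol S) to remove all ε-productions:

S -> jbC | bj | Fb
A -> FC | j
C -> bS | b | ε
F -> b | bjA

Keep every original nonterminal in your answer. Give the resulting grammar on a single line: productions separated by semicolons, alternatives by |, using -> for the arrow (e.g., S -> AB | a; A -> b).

S -> Fb | bj | jb | jbC; A -> F | j | FC; C -> b | bS; F -> b | bjA

Nullable set: {C}.
S -> jbC: C nullable, giving jb | jbC.
A -> FC: C nullable, giving F | FC.
Drop C -> ε.
Unchanged (no nullable symbols): S -> Fb; S -> bj; A -> j; C -> b; C -> bS; F -> b; F -> bjA.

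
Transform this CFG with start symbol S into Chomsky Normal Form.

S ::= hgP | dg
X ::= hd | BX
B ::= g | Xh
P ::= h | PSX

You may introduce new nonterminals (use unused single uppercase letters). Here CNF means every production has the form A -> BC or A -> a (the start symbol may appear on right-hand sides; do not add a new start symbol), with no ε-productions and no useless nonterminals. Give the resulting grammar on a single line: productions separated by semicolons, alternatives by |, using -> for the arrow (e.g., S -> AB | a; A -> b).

No ε-productions.
No unit productions to eliminate.
TERM: introduce C -> d, D -> g, A -> h and substitute in every rule of length ≥2.
BIN: P -> PSX becomes P -> PE, E -> SX; S -> ADP becomes S -> AF, F -> DP.

S -> AF | CD; A -> h; B -> g | XA; C -> d; D -> g; E -> SX; F -> DP; P -> h | PE; X -> AC | BX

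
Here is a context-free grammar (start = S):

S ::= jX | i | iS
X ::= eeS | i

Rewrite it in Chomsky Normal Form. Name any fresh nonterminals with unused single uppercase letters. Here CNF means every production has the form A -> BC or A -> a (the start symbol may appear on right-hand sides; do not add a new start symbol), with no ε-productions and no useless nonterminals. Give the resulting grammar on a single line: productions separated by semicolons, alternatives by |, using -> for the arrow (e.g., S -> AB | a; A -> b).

S -> i | AS | BX; A -> i; B -> j; C -> e; D -> CS; X -> i | CD

No ε-productions.
No unit productions to eliminate.
TERM: introduce C -> e, A -> i, B -> j and substitute in every rule of length ≥2.
BIN: X -> CCS becomes X -> CD, D -> CS.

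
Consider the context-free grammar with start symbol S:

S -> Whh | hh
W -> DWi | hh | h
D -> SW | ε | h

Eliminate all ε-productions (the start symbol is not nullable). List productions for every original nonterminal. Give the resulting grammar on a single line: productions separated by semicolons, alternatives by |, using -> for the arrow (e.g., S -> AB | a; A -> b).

Nullable set: {D}.
Drop D -> ε.
W -> DWi: D nullable, giving DWi | Wi.
Unchanged (no nullable symbols): S -> Whh; S -> hh; D -> SW; D -> h; W -> h; W -> hh.

S -> hh | Whh; D -> h | SW; W -> h | Wi | hh | DWi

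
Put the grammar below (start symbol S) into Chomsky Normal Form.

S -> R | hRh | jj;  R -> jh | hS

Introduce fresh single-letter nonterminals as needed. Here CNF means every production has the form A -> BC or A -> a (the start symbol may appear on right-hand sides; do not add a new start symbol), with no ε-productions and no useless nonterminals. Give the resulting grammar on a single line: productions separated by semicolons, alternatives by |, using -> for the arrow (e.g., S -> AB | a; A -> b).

S -> AC | AS | BA | BB; A -> h; B -> j; C -> RA; R -> AS | BA

No ε-productions.
After unit-elimination: S -> hS | jh | jj | hRh; R -> hS | jh.
TERM: introduce A -> h, B -> j and substitute in every rule of length ≥2.
BIN: S -> ARA becomes S -> AC, C -> RA.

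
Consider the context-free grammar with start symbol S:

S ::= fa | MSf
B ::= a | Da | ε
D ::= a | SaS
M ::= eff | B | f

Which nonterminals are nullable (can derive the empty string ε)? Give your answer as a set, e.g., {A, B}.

Directly nullable (have an ε-rule): {B}.
M is nullable via M -> B (every symbol on the right is already known nullable).
Not nullable: D, S — each has a terminal in every rule's right-hand side or depends on a non-nullable symbol.

{B, M}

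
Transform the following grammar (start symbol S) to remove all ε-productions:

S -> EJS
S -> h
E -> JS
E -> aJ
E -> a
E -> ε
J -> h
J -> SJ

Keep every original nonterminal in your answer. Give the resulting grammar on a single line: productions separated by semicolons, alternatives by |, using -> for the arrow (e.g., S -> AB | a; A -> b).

S -> h | JS | EJS; E -> a | JS | aJ; J -> h | SJ

Nullable set: {E}.
S -> EJS: E nullable, giving EJS | JS.
Drop E -> ε.
Unchanged (no nullable symbols): S -> h; E -> JS; E -> a; E -> aJ; J -> SJ; J -> h.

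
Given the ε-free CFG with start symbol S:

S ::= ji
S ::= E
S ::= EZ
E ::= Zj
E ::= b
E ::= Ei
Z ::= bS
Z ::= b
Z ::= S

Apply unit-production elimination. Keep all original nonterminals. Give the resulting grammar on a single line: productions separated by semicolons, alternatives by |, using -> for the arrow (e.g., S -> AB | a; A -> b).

Unit productions: S->E, Z->S.
Unit pairs (A ⇒* B via units): (S,E), (Z,E), (Z,S).
S: inherits non-unit rules of {E, S} → EZ | Ei | Zj | b | ji.
E: inherits non-unit rules of {E} → Ei | Zj | b.
Z: inherits non-unit rules of {E, S, Z} → EZ | Ei | Zj | b | bS | ji.

S -> b | EZ | Ei | Zj | ji; E -> b | Ei | Zj; Z -> b | EZ | Ei | Zj | bS | ji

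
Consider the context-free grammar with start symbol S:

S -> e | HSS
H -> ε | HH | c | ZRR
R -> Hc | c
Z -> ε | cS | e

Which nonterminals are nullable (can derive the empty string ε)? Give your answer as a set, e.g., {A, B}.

Directly nullable (have an ε-rule): {H, Z}.
Not nullable: R, S — each has a terminal in every rule's right-hand side or depends on a non-nullable symbol.

{H, Z}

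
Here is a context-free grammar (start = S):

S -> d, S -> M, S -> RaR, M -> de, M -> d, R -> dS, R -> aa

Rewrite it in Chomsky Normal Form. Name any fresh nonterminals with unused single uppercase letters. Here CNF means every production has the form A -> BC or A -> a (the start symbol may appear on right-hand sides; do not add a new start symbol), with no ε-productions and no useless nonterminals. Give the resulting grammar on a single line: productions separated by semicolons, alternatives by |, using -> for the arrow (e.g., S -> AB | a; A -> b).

No ε-productions.
After unit-elimination: S -> d | de | RaR; M -> d | de; R -> aa | dS.
TERM: introduce C -> a, A -> d, B -> e and substitute in every rule of length ≥2.
BIN: S -> RCR becomes S -> RD, D -> CR.
Drop unreachable/unproductive: M.

S -> d | AB | RD; A -> d; B -> e; C -> a; D -> CR; R -> AS | CC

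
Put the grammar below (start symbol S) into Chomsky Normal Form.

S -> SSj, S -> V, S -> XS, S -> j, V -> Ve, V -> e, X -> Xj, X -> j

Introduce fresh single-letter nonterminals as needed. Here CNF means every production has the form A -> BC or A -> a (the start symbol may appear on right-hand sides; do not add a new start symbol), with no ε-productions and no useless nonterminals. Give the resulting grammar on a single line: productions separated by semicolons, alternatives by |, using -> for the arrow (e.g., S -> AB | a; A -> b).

S -> e | j | SC | VB | XS; A -> j; B -> e; C -> SA; V -> e | VB; X -> j | XA

No ε-productions.
After unit-elimination: S -> e | j | Ve | XS | SSj; V -> e | Ve; X -> j | Xj.
TERM: introduce B -> e, A -> j and substitute in every rule of length ≥2.
BIN: S -> SSA becomes S -> SC, C -> SA.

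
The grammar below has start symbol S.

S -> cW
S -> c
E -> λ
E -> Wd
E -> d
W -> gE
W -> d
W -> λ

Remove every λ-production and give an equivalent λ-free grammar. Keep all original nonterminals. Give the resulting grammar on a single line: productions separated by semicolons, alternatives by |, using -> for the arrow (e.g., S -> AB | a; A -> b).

Nullable set: {E, W}.
S -> cW: W nullable, giving c | cW.
Drop E -> λ.
E -> Wd: W nullable, giving Wd | d.
Drop W -> λ.
W -> gE: E nullable, giving g | gE.
Unchanged (no nullable symbols): S -> c; E -> d; W -> d.

S -> c | cW; E -> d | Wd; W -> d | g | gE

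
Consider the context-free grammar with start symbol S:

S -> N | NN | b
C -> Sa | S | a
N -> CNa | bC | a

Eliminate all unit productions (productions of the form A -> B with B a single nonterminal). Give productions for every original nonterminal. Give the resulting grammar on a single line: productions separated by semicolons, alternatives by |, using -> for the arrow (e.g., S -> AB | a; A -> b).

Unit productions: C->S, S->N.
Unit pairs (A ⇒* B via units): (C,N), (C,S), (S,N).
S: inherits non-unit rules of {N, S} → CNa | NN | a | b | bC.
C: inherits non-unit rules of {C, N, S} → CNa | NN | Sa | a | b | bC.
N: inherits non-unit rules of {N} → CNa | a | bC.

S -> a | b | NN | bC | CNa; C -> a | b | NN | Sa | bC | CNa; N -> a | bC | CNa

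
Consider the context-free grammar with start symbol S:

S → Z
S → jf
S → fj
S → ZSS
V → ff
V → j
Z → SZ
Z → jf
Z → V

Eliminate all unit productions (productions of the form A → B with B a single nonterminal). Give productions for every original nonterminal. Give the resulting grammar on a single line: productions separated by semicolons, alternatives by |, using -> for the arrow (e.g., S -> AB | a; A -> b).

Unit productions: S->Z, Z->V.
Unit pairs (A ⇒* B via units): (S,V), (S,Z), (Z,V).
S: inherits non-unit rules of {S, V, Z} → SZ | ZSS | ff | fj | j | jf.
V: inherits non-unit rules of {V} → ff | j.
Z: inherits non-unit rules of {V, Z} → SZ | ff | j | jf.

S -> j | SZ | ff | fj | jf | ZSS; V -> j | ff; Z -> j | SZ | ff | jf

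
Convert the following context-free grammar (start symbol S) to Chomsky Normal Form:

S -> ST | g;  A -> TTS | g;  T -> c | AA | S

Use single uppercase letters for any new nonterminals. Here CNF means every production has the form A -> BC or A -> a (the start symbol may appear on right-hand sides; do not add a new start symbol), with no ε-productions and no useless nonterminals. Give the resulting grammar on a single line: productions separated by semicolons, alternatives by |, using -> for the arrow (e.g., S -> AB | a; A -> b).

S -> g | ST; A -> g | TB; B -> TS; T -> c | g | AA | ST

No ε-productions.
After unit-elimination: S -> g | ST; A -> g | TTS; T -> c | g | AA | ST.
BIN: A -> TTS becomes A -> TB, B -> TS.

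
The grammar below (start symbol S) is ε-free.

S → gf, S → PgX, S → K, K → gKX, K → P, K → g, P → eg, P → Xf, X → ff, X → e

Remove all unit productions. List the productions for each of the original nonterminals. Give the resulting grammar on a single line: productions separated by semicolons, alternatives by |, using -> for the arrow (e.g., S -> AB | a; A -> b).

S -> g | Xf | eg | gf | PgX | gKX; K -> g | Xf | eg | gKX; P -> Xf | eg; X -> e | ff

Unit productions: K->P, S->K.
Unit pairs (A ⇒* B via units): (K,P), (S,K), (S,P).
S: inherits non-unit rules of {K, P, S} → PgX | Xf | eg | g | gKX | gf.
K: inherits non-unit rules of {K, P} → Xf | eg | g | gKX.
P: inherits non-unit rules of {P} → Xf | eg.
X: inherits non-unit rules of {X} → e | ff.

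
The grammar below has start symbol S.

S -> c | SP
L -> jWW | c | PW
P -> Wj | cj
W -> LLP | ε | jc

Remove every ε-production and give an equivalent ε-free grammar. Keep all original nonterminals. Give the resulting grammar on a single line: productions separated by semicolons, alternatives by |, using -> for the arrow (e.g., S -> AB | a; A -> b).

Nullable set: {W}.
L -> PW: W nullable, giving P | PW.
L -> jWW: W, W nullable, giving j | jW | jWW.
P -> Wj: W nullable, giving Wj | j.
Drop W -> ε.
Unchanged (no nullable symbols): S -> SP; S -> c; L -> c; P -> cj; W -> LLP; W -> jc.

S -> c | SP; L -> P | c | j | PW | jW | jWW; P -> j | Wj | cj; W -> jc | LLP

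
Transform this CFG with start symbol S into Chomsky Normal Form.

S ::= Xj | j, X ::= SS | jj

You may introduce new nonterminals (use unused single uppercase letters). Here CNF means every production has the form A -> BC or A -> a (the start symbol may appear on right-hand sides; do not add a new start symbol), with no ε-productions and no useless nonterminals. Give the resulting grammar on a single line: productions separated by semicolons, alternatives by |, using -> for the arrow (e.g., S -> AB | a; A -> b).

S -> j | XA; A -> j; X -> AA | SS

No ε-productions.
No unit productions to eliminate.
TERM: introduce A -> j and substitute in every rule of length ≥2.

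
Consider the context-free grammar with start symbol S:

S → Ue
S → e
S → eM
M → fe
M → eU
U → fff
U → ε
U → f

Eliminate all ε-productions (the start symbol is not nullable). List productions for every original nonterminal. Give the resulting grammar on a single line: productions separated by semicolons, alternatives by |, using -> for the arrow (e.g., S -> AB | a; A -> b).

Nullable set: {U}.
S -> Ue: U nullable, giving Ue | e.
M -> eU: U nullable, giving e | eU.
Drop U -> ε.
Unchanged (no nullable symbols): S -> e; S -> eM; M -> fe; U -> f; U -> fff.

S -> e | Ue | eM; M -> e | eU | fe; U -> f | fff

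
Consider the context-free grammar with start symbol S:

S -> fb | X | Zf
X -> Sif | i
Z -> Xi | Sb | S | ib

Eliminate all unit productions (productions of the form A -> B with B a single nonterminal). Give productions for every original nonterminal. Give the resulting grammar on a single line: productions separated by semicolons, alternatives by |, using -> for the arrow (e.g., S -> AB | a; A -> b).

S -> i | Zf | fb | Sif; X -> i | Sif; Z -> i | Sb | Xi | Zf | fb | ib | Sif

Unit productions: S->X, Z->S.
Unit pairs (A ⇒* B via units): (S,X), (Z,S), (Z,X).
S: inherits non-unit rules of {S, X} → Sif | Zf | fb | i.
X: inherits non-unit rules of {X} → Sif | i.
Z: inherits non-unit rules of {S, X, Z} → Sb | Sif | Xi | Zf | fb | i | ib.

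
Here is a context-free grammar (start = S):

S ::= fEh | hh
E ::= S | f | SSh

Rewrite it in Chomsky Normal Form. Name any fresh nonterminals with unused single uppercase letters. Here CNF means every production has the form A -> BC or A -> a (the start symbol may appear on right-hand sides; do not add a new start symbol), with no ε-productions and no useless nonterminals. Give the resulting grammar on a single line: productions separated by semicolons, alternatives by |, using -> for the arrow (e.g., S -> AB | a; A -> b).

S -> AA | BF; A -> h; B -> f; C -> EA; D -> SA; E -> f | AA | BC | SD; F -> EA

No ε-productions.
After unit-elimination: S -> hh | fEh; E -> f | hh | SSh | fEh.
TERM: introduce B -> f, A -> h and substitute in every rule of length ≥2.
BIN: E -> BEA becomes E -> BC, C -> EA; E -> SSA becomes E -> SD, D -> SA; S -> BEA becomes S -> BF, F -> EA.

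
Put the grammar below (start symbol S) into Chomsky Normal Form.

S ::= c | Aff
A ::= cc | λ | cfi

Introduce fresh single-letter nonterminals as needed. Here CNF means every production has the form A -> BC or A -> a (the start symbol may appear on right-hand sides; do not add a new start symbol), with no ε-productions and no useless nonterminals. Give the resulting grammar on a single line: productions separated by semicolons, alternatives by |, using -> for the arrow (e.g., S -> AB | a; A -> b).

Nullable: {A}; after ε-elimination: S -> c | ff | Aff; A -> cc | cfi.
No unit productions to eliminate.
TERM: introduce B -> c, C -> f, D -> i and substitute in every rule of length ≥2.
BIN: A -> BCD becomes A -> BE, E -> CD; S -> ACC becomes S -> AF, F -> CC.

S -> c | AF | CC; A -> BB | BE; B -> c; C -> f; D -> i; E -> CD; F -> CC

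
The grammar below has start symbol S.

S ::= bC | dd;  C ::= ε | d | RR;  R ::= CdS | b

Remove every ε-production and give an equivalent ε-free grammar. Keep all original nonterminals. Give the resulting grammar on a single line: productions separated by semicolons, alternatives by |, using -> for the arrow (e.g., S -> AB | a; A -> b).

S -> b | bC | dd; C -> d | RR; R -> b | dS | CdS

Nullable set: {C}.
S -> bC: C nullable, giving b | bC.
Drop C -> ε.
R -> CdS: C nullable, giving CdS | dS.
Unchanged (no nullable symbols): S -> dd; C -> RR; C -> d; R -> b.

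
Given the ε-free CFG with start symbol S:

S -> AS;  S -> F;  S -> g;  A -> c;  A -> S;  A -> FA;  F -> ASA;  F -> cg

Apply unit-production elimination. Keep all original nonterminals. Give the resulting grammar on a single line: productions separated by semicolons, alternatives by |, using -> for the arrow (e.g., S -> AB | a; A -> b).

Unit productions: A->S, S->F.
Unit pairs (A ⇒* B via units): (A,F), (A,S), (S,F).
S: inherits non-unit rules of {F, S} → AS | ASA | cg | g.
A: inherits non-unit rules of {A, F, S} → AS | ASA | FA | c | cg | g.
F: inherits non-unit rules of {F} → ASA | cg.

S -> g | AS | cg | ASA; A -> c | g | AS | FA | cg | ASA; F -> cg | ASA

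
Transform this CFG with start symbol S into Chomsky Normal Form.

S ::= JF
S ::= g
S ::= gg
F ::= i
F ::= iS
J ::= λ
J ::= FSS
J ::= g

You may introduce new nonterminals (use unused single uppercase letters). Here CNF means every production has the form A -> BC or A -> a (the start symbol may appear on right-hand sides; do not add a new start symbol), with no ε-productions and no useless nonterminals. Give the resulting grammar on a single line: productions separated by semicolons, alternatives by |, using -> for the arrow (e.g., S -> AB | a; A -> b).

S -> g | i | AS | BB | JF; A -> i; B -> g; C -> SS; F -> i | AS; J -> g | FC

Nullable: {J}; after ε-elimination: S -> F | g | JF | gg; F -> i | iS; J -> g | FSS.
After unit-elimination: S -> g | i | JF | gg | iS; F -> i | iS; J -> g | FSS.
TERM: introduce B -> g, A -> i and substitute in every rule of length ≥2.
BIN: J -> FSS becomes J -> FC, C -> SS.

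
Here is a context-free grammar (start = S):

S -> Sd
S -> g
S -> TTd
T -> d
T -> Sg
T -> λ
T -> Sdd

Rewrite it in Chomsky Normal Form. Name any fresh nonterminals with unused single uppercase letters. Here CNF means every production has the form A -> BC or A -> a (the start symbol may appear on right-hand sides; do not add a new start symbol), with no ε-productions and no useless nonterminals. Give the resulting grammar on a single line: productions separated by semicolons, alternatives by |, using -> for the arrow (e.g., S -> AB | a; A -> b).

Nullable: {T}; after ε-elimination: S -> d | g | Sd | Td | TTd; T -> d | Sg | Sdd.
No unit productions to eliminate.
TERM: introduce A -> d, B -> g and substitute in every rule of length ≥2.
BIN: S -> TTA becomes S -> TC, C -> TA; T -> SAA becomes T -> SD, D -> AA.

S -> d | g | SA | TA | TC; A -> d; B -> g; C -> TA; D -> AA; T -> d | SB | SD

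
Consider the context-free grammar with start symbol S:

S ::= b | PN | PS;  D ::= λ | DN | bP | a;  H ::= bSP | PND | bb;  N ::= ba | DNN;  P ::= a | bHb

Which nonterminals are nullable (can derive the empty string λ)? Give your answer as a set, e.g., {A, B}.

{D}

Directly nullable (have an ε-rule): {D}.
Not nullable: H, N, P, S — each has a terminal in every rule's right-hand side or depends on a non-nullable symbol.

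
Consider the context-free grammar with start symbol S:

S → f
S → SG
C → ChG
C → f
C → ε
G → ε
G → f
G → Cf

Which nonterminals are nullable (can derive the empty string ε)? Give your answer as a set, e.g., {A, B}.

{C, G}

Directly nullable (have an ε-rule): {C, G}.
Not nullable: S — each has a terminal in every rule's right-hand side or depends on a non-nullable symbol.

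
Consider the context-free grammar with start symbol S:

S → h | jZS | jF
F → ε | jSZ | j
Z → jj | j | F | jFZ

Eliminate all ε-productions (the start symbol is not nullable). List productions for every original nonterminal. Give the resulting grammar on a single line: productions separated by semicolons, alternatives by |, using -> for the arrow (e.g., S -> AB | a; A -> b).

S -> h | j | jF | jS | jZS; F -> j | jS | jSZ; Z -> F | j | jF | jZ | jj | jFZ

Nullable set: {F, Z}.
S -> jF: F nullable, giving j | jF.
S -> jZS: Z nullable, giving jS | jZS.
Drop F -> ε.
F -> jSZ: Z nullable, giving jS | jSZ.
Z -> F: F nullable, giving F.
Z -> jFZ: F, Z nullable, giving j | jF | jFZ | jZ.
Unchanged (no nullable symbols): S -> h; F -> j; Z -> j; Z -> jj.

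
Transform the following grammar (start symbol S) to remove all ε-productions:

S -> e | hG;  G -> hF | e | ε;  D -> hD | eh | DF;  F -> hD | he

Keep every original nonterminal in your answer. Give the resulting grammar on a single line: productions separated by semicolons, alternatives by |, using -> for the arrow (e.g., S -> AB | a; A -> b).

S -> e | h | hG; D -> DF | eh | hD; F -> hD | he; G -> e | hF

Nullable set: {G}.
S -> hG: G nullable, giving h | hG.
Drop G -> ε.
Unchanged (no nullable symbols): S -> e; D -> DF; D -> eh; D -> hD; F -> hD; F -> he; G -> e; G -> hF.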